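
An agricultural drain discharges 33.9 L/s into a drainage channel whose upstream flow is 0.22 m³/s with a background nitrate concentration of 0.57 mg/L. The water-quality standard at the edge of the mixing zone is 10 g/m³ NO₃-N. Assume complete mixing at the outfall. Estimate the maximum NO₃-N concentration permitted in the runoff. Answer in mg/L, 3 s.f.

33.9 L/s = 0.0339 m³/s.
Mass balance: 10·0.2539 = 0.0339·Cₑ + 0.22·0.57.
Cₑ = (2.539 − 0.1254) / 0.0339 = 71.2 mg/L.

71.2 mg/L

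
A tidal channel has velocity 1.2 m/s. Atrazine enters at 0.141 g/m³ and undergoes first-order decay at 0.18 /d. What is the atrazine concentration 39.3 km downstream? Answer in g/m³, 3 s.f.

0.132 g/m³

Travel time t = 39.3 km / 1.2 m/s = 3.93e+04/1.2 = 3.275e+04 s = 0.3791 d.
First-order decay: C = 0.141·exp(−0.18·0.3791) = 0.141·0.934 = 0.1317 g/m³.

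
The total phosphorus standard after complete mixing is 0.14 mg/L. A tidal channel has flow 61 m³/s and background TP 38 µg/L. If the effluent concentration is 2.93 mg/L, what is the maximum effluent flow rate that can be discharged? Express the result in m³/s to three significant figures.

2.23 m³/s

38 µg/L = 0.038 mg/L.
Mass balance at complete mixing: C_std·(Q_w + Q_r) = Q_w·C_e + Q_r·C_b.
Rearranging, Q_w = Q_r·(C_std − C_b)/(C_e − C_std) = 61·(0.14 − 0.038) / (2.93 − 0.14) = 2.23 m³/s.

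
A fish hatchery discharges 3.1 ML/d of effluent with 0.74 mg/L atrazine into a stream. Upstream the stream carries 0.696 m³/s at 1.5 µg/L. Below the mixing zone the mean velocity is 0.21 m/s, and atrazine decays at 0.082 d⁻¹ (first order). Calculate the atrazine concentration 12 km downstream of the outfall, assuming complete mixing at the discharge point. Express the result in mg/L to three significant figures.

0.0357 mg/L

3.1 ML/d = 0.03588 m³/s.
1.5 µg/L = 0.0015 mg/L.
After complete mixing, C₀ = (0.03588·0.74 + 0.696·0.0015) / 0.7319 = 0.0377 mg/L.
Travel time t = 1.2e+04 m / 0.21 m/s = 5.714e+04 s = 0.6614 d.
C = 0.0377·exp(−0.082·0.6614) = 0.0377·0.9472 = 0.03571 mg/L.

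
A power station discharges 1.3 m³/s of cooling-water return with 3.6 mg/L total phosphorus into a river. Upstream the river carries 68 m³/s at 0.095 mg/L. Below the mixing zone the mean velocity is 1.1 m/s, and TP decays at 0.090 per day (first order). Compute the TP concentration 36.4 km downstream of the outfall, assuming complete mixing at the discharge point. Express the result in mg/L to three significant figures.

After complete mixing, C₀ = (1.3·3.6 + 68·0.095) / 69.3 = 0.1608 mg/L.
Travel time t = 3.64e+04 m / 1.1 m/s = 3.309e+04 s = 0.383 d.
C = 0.1608·exp(−0.090·0.383) = 0.1608·0.9661 = 0.1553 mg/L.

0.155 mg/L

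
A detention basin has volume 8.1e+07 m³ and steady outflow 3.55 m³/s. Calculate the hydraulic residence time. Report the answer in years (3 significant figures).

Q = 3.55 m³/s × 3.156e+07 s/yr = 1.12e+08 m³/yr.
Hydraulic residence time τ = V/Q = 8.1e+07/1.12e+08 = 0.723 yr.

0.723 yr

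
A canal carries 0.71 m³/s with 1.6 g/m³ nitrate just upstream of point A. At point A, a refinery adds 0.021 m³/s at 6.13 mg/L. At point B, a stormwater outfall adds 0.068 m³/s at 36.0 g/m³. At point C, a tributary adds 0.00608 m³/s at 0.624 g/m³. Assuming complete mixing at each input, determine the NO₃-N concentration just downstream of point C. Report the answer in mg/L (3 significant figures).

4.62 mg/L

After input A: C = (0.71·1.6 + 0.021·6.13) / 0.731 = 1.73 mg/L.
After input B: C = (0.731·1.73 + 0.068·36) / 0.799 = 4.647 mg/L.
After input C: C = (0.799·4.647 + 0.00608·0.624) / 0.8051 = 4.616 mg/L.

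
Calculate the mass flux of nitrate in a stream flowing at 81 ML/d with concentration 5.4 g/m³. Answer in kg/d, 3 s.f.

81 ML/d = 0.9375 m³/s.
Mass flux = Q·C = 0.9375 m³/s × 5.4 g/m³ = 5.062 g/s.
= 5.062 g/s × 86.4 = 437.4 kg/d.

437 kg/d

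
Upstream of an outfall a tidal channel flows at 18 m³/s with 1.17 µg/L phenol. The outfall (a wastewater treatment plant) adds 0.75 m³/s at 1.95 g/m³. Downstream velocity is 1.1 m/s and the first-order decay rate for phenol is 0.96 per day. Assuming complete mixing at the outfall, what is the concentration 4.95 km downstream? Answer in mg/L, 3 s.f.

0.0753 mg/L

1.17 µg/L = 0.00117 mg/L.
After complete mixing, C₀ = (0.75·1.95 + 18·0.00117) / 18.75 = 0.07912 mg/L.
Travel time t = 4950 m / 1.1 m/s = 4500 s = 0.05208 d.
C = 0.07912·exp(−0.96·0.05208) = 0.07912·0.9512 = 0.07526 mg/L.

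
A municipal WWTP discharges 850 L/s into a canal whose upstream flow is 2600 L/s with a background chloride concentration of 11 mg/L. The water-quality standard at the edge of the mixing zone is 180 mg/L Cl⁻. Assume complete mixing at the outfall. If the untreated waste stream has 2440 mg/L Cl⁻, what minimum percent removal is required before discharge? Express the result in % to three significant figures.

71.4 %

850 L/s = 0.85 m³/s.
2600 L/s = 2.6 m³/s.
Mass balance: 180·3.45 = 0.85·Cₑ + 2.6·11.
Cₑ = (621 − 28.6) / 0.85 = 696.9 mg/L.
Required removal = 1 − 696.9/2440 = 71.44 %.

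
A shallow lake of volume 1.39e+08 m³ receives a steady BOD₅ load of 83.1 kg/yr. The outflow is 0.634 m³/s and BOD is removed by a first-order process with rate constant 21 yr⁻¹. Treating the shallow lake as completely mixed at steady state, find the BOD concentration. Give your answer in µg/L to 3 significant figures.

Outflow Q = 0.634 m³/s × 3.156e+07 s/yr = 2.001e+07 m³/yr.
Steady-state CSTR mass balance: W = Q·C + k·V·C, so C = W/(Q + kV).
Q + kV = 2.001e+07 + 21·1.39e+08 = 2.939e+09 m³/yr.
C = 83.1/2.939e+09 = 2.827e-08 kg/m³ = 2.827e-05 mg/L = 0.02827 µg/L.

0.0283 µg/L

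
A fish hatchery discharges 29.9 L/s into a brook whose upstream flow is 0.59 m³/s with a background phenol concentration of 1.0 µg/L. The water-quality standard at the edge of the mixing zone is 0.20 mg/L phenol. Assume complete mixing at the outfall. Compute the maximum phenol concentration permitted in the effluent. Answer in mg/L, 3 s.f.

4.13 mg/L

29.9 L/s = 0.0299 m³/s.
1.0 µg/L = 0.001 mg/L.
Mass balance: 0.2·0.6199 = 0.0299·Cₑ + 0.59·0.001.
Cₑ = (0.124 − 0.00059) / 0.0299 = 4.127 mg/L.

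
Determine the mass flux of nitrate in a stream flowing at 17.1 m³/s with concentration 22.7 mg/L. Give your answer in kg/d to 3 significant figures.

Mass flux = Q·C = 17.1 m³/s × 22.7 g/m³ = 388.2 g/s.
= 388.2 g/s × 86.4 = 3.354e+04 kg/d.

33500 kg/d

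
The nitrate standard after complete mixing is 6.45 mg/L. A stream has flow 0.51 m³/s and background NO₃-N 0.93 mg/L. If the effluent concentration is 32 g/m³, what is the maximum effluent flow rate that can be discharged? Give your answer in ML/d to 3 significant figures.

Mass balance at complete mixing: C_std·(Q_w + Q_r) = Q_w·C_e + Q_r·C_b.
Rearranging, Q_w = Q_r·(C_std − C_b)/(C_e − C_std) = 0.51·(6.45 − 0.93) / (32 − 6.45) = 0.1102 m³/s.
= 9.52 ML/d.

9.52 ML/d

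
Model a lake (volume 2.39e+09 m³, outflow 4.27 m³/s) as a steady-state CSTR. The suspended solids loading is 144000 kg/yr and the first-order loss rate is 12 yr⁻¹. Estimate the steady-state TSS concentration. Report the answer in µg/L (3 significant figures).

Outflow Q = 4.27 m³/s × 3.156e+07 s/yr = 1.348e+08 m³/yr.
Steady-state CSTR mass balance: W = Q·C + k·V·C, so C = W/(Q + kV).
Q + kV = 1.348e+08 + 12·2.39e+09 = 2.881e+10 m³/yr.
C = 144000/2.881e+10 = 4.997e-06 kg/m³ = 0.004997 mg/L = 4.997 µg/L.

5.00 µg/L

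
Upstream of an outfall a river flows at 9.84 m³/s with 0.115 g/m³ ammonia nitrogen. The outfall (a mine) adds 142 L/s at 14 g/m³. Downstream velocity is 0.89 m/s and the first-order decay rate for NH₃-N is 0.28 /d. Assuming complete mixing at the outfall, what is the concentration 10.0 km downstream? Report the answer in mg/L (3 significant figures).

142 L/s = 0.142 m³/s.
After complete mixing, C₀ = (0.142·14 + 9.84·0.115) / 9.982 = 0.3125 mg/L.
Travel time t = 1e+04 m / 0.89 m/s = 1.124e+04 s = 0.13 d.
C = 0.3125·exp(−0.28·0.13) = 0.3125·0.9642 = 0.3013 mg/L.

0.301 mg/L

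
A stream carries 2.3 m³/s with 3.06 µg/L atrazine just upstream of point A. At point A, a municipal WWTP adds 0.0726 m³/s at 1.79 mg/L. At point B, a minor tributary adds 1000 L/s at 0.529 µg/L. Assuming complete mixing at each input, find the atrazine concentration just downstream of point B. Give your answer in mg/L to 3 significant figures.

0.0408 mg/L

3.06 µg/L = 0.00306 mg/L.
After input A: C = (2.3·0.00306 + 0.0726·1.79) / 2.373 = 0.05774 mg/L.
1000 L/s = 1 m³/s.
0.529 µg/L = 0.000529 mg/L.
After input B: C = (2.373·0.05774 + 1·0.000529) / 3.373 = 0.04078 mg/L.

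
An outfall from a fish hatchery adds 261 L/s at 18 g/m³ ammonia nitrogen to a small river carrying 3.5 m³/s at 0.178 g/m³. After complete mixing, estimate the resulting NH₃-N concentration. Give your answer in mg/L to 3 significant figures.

1.41 mg/L

261 L/s = 0.261 m³/s.
Conservation of mass across the mixing zone: C = (0.261·18 + 3.5·0.178) / (0.261 + 3.5) = 5.321/3.761 = 1.415 mg/L.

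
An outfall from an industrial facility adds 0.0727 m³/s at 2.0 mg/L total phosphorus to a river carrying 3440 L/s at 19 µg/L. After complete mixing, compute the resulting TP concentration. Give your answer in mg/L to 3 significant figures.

0.0600 mg/L

3440 L/s = 3.44 m³/s.
19 µg/L = 0.019 mg/L.
Conservation of mass across the mixing zone: C = (0.0727·2 + 3.44·0.019) / (0.0727 + 3.44) = 0.2108/3.513 = 0.06 mg/L.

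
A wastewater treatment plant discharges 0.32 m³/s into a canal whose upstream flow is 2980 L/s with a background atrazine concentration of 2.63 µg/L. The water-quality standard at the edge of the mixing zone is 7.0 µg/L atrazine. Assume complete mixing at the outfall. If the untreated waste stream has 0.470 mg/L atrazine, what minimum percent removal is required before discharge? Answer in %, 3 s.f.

89.9 %

2980 L/s = 2.98 m³/s.
2.63 µg/L = 0.00263 mg/L.
7.0 µg/L = 0.007 mg/L.
Mass balance: 0.007·3.3 = 0.32·Cₑ + 2.98·0.00263.
Cₑ = (0.0231 − 0.007837) / 0.32 = 0.0477 mg/L.
Required removal = 1 − 0.0477/0.470 = 89.85 %.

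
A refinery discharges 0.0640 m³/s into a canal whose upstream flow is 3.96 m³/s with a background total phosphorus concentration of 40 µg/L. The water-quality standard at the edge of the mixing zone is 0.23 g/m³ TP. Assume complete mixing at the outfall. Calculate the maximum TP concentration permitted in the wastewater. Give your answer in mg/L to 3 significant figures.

40 µg/L = 0.04 mg/L.
Mass balance: 0.23·4.024 = 0.064·Cₑ + 3.96·0.04.
Cₑ = (0.9255 − 0.1584) / 0.064 = 11.99 mg/L.

12.0 mg/L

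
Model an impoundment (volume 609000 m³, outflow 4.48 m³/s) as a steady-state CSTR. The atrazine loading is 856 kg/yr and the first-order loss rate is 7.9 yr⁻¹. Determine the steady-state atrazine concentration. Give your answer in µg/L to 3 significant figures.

5.86 µg/L

Outflow Q = 4.48 m³/s × 3.156e+07 s/yr = 1.414e+08 m³/yr.
Steady-state CSTR mass balance: W = Q·C + k·V·C, so C = W/(Q + kV).
Q + kV = 1.414e+08 + 7.9·609000 = 1.462e+08 m³/yr.
C = 856/1.462e+08 = 5.855e-06 kg/m³ = 0.005855 mg/L = 5.855 µg/L.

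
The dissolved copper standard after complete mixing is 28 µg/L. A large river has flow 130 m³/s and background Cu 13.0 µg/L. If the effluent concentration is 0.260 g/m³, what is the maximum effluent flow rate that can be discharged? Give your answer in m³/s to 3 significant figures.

8.41 m³/s

13.0 µg/L = 0.013 mg/L.
28 µg/L = 0.028 mg/L.
Mass balance at complete mixing: C_std·(Q_w + Q_r) = Q_w·C_e + Q_r·C_b.
Rearranging, Q_w = Q_r·(C_std − C_b)/(C_e − C_std) = 130·(0.028 − 0.013) / (0.26 − 0.028) = 8.405 m³/s.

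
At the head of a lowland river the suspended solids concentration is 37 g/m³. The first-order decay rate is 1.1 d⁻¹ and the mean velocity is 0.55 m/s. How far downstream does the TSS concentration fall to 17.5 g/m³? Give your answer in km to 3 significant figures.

From C = C₀·e^(−kt), t = ln(C₀/C)/k = ln(37/17.5)/1.1 = 0.7487/1.1 = 0.6807 d.
Distance = v·t = 0.55 m/s × 5.881e+04 s = 3.234e+04 m = 32.34 km.

32.3 km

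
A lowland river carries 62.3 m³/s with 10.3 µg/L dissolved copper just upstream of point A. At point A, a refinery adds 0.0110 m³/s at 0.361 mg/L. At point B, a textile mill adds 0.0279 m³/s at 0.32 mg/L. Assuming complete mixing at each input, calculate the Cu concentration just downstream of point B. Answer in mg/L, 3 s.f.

10.3 µg/L = 0.0103 mg/L.
After input A: C = (62.3·0.0103 + 0.011·0.361) / 62.31 = 0.01036 mg/L.
After input B: C = (62.31·0.01036 + 0.0279·0.32) / 62.34 = 0.0105 mg/L.

0.0105 mg/L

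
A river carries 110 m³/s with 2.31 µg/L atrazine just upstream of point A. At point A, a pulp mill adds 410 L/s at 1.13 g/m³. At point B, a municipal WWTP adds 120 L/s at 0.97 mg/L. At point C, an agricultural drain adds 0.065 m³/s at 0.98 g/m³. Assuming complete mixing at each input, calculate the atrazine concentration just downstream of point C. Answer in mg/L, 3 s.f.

2.31 µg/L = 0.00231 mg/L.
410 L/s = 0.41 m³/s.
After input A: C = (110·0.00231 + 0.41·1.13) / 110.4 = 0.006498 mg/L.
120 L/s = 0.12 m³/s.
After input B: C = (110.4·0.006498 + 0.12·0.97) / 110.5 = 0.007544 mg/L.
After input C: C = (110.5·0.007544 + 0.065·0.98) / 110.6 = 0.008115 mg/L.

0.00812 mg/L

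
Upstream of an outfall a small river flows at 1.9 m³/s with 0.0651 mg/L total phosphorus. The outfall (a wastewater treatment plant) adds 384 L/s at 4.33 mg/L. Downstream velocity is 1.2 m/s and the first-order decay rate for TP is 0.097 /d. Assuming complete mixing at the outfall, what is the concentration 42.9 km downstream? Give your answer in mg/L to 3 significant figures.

384 L/s = 0.384 m³/s.
After complete mixing, C₀ = (0.384·4.33 + 1.9·0.0651) / 2.284 = 0.7821 mg/L.
Travel time t = 4.29e+04 m / 1.2 m/s = 3.575e+04 s = 0.4138 d.
C = 0.7821·exp(−0.097·0.4138) = 0.7821·0.9607 = 0.7514 mg/L.

0.751 mg/L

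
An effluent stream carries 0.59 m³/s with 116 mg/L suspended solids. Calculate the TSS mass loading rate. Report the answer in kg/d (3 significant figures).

Mass flux = Q·C = 0.59 m³/s × 116 g/m³ = 68.44 g/s.
= 68.44 g/s × 86.4 = 5913 kg/d.

5910 kg/d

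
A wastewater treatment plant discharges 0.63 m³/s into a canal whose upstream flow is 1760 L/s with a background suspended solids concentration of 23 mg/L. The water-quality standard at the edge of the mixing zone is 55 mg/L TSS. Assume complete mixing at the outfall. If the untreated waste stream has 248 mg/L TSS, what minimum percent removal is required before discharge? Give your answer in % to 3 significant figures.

1760 L/s = 1.76 m³/s.
Mass balance: 55·2.39 = 0.63·Cₑ + 1.76·23.
Cₑ = (131.5 − 40.48) / 0.63 = 144.4 mg/L.
Required removal = 1 − 144.4/248 = 41.78 %.

41.8 %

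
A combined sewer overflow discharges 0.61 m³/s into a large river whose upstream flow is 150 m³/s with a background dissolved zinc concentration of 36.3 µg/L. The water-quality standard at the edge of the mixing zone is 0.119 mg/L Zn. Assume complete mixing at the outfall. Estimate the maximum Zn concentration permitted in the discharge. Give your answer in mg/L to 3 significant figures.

36.3 µg/L = 0.0363 mg/L.
Mass balance: 0.119·150.6 = 0.61·Cₑ + 150·0.0363.
Cₑ = (17.92 − 5.445) / 0.61 = 20.46 mg/L.

20.5 mg/L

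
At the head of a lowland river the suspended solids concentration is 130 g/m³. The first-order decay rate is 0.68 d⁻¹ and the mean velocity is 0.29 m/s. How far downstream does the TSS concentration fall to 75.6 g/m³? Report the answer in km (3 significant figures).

20.0 km

From C = C₀·e^(−kt), t = ln(C₀/C)/k = ln(130/75.6)/0.68 = 0.5421/0.68 = 0.7972 d.
Distance = v·t = 0.29 m/s × 6.888e+04 s = 1.997e+04 m = 19.97 km.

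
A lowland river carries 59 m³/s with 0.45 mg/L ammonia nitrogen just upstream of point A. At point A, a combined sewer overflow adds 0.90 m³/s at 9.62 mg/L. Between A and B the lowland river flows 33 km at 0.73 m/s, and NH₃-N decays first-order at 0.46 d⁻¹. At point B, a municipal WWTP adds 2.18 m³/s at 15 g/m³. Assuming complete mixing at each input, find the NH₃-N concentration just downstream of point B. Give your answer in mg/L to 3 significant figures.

After input A: C = (59·0.45 + 0.9·9.62) / 59.9 = 0.5878 mg/L.
Over the 33 km reach to input B (t = 4.521e+04 s = 0.5232 d), decay gives C = 0.5878·exp(−0.46·0.5232) = 0.4621 mg/L.
After input B: C = (59.9·0.4621 + 2.18·15) / 62.08 = 0.9726 mg/L.

0.973 mg/L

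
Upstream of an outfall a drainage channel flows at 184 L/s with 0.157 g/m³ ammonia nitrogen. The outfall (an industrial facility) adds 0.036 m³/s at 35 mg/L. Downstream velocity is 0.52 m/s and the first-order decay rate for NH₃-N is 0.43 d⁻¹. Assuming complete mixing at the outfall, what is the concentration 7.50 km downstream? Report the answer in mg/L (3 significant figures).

5.45 mg/L

184 L/s = 0.184 m³/s.
After complete mixing, C₀ = (0.036·35 + 0.184·0.157) / 0.22 = 5.859 mg/L.
Travel time t = 7500 m / 0.52 m/s = 1.442e+04 s = 0.1669 d.
C = 5.859·exp(−0.43·0.1669) = 5.859·0.9307 = 5.453 mg/L.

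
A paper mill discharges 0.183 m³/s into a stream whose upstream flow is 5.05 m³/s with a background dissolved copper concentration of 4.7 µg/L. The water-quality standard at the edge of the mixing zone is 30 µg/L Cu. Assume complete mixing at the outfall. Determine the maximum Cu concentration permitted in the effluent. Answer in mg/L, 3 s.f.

0.728 mg/L

4.7 µg/L = 0.0047 mg/L.
30 µg/L = 0.03 mg/L.
Mass balance: 0.03·5.233 = 0.183·Cₑ + 5.05·0.0047.
Cₑ = (0.157 − 0.02373) / 0.183 = 0.7282 mg/L.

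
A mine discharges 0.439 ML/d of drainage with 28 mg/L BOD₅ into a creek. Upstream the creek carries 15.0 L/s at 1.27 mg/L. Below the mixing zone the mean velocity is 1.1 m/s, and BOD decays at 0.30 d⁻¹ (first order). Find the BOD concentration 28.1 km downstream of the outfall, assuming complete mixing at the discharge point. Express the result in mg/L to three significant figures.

0.439 ML/d = 0.005081 m³/s.
15.0 L/s = 0.015 m³/s.
After complete mixing, C₀ = (0.005081·28 + 0.015·1.27) / 0.02008 = 8.033 mg/L.
Travel time t = 2.81e+04 m / 1.1 m/s = 2.555e+04 s = 0.2957 d.
C = 8.033·exp(−0.30·0.2957) = 8.033·0.9151 = 7.352 mg/L.

7.35 mg/L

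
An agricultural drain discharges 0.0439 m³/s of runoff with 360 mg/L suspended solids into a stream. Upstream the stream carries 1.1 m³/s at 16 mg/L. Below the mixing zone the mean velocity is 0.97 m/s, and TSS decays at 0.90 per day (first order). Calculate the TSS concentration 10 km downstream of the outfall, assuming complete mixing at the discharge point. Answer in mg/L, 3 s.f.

After complete mixing, C₀ = (0.0439·360 + 1.1·16) / 1.144 = 29.2 mg/L.
Travel time t = 1e+04 m / 0.97 m/s = 1.031e+04 s = 0.1193 d.
C = 29.2·exp(−0.90·0.1193) = 29.2·0.8982 = 26.23 mg/L.

26.2 mg/L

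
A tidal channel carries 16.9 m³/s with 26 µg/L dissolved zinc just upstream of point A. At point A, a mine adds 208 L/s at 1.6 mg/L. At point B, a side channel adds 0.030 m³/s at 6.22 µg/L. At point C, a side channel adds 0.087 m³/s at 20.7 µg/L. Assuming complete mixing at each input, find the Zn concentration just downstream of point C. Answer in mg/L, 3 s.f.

0.0449 mg/L

26 µg/L = 0.026 mg/L.
208 L/s = 0.208 m³/s.
After input A: C = (16.9·0.026 + 0.208·1.6) / 17.11 = 0.04514 mg/L.
6.22 µg/L = 0.00622 mg/L.
After input B: C = (17.11·0.04514 + 0.03·0.00622) / 17.14 = 0.04507 mg/L.
20.7 µg/L = 0.0207 mg/L.
After input C: C = (17.14·0.04507 + 0.087·0.0207) / 17.22 = 0.04495 mg/L.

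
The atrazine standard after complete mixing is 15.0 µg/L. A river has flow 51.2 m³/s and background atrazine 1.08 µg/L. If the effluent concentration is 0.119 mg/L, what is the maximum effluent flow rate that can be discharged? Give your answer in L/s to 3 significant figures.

1.08 µg/L = 0.00108 mg/L.
15.0 µg/L = 0.015 mg/L.
Mass balance at complete mixing: C_std·(Q_w + Q_r) = Q_w·C_e + Q_r·C_b.
Rearranging, Q_w = Q_r·(C_std − C_b)/(C_e − C_std) = 51.2·(0.015 − 0.00108) / (0.119 − 0.015) = 6.853 m³/s.
= 6853 L/s.

6850 L/s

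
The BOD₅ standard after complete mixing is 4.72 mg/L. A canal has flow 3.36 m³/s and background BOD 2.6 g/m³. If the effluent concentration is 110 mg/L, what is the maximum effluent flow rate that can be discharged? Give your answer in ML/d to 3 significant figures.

5.85 ML/d

Mass balance at complete mixing: C_std·(Q_w + Q_r) = Q_w·C_e + Q_r·C_b.
Rearranging, Q_w = Q_r·(C_std − C_b)/(C_e − C_std) = 3.36·(4.72 − 2.6) / (110 − 4.72) = 0.06766 m³/s.
= 5.846 ML/d.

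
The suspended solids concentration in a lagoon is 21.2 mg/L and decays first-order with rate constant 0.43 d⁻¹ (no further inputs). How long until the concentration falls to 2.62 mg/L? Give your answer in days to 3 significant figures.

t = ln(C₀/C)/k = ln(21.2/2.62)/0.43 = 2.091/0.43 = 4.862 d.

4.86 d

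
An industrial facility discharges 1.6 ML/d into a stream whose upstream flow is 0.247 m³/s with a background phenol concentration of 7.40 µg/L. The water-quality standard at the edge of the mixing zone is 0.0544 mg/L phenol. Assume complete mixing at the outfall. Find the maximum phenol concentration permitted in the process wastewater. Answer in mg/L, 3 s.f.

0.681 mg/L

1.6 ML/d = 0.01852 m³/s.
7.40 µg/L = 0.0074 mg/L.
Mass balance: 0.0544·0.2655 = 0.01852·Cₑ + 0.247·0.0074.
Cₑ = (0.01444 − 0.001828) / 0.01852 = 0.6813 mg/L.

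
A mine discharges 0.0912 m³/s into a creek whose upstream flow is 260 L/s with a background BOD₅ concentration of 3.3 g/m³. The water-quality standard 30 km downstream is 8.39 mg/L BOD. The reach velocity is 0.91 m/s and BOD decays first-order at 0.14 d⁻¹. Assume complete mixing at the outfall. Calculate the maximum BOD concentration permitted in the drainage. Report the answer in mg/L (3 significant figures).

24.7 mg/L

260 L/s = 0.26 m³/s.
Travel time to the compliance point: t = 3e+04/0.91 = 3.297e+04 s = 0.3816 d; decay factor exp(−0.14·0.3816) = 0.948.
So the concentration just after mixing may be at most 8.39/0.948 = 8.85 mg/L.
Mass balance: 8.85·0.3512 = 0.0912·Cₑ + 0.26·3.3.
Cₑ = (3.108 − 0.858) / 0.0912 = 24.67 mg/L.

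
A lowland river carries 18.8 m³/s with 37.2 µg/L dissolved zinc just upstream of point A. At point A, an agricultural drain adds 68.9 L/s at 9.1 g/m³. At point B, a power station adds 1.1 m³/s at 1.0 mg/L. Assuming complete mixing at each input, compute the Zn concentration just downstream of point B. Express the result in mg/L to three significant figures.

0.122 mg/L

37.2 µg/L = 0.0372 mg/L.
68.9 L/s = 0.0689 m³/s.
After input A: C = (18.8·0.0372 + 0.0689·9.1) / 18.87 = 0.07029 mg/L.
After input B: C = (18.87·0.07029 + 1.1·1) / 19.97 = 0.1215 mg/L.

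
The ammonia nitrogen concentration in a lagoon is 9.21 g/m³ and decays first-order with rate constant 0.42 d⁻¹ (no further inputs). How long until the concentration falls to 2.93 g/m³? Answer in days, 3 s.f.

t = ln(C₀/C)/k = ln(9.21/2.93)/0.42 = 1.145/0.42 = 2.727 d.

2.73 d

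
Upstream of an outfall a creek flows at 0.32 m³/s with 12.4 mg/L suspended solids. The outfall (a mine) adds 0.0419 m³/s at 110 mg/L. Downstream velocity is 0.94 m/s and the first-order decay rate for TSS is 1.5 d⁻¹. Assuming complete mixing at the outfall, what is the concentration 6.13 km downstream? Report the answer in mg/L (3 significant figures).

After complete mixing, C₀ = (0.0419·110 + 0.32·12.4) / 0.3619 = 23.7 mg/L.
Travel time t = 6130 m / 0.94 m/s = 6521 s = 0.07548 d.
C = 23.7·exp(−1.5·0.07548) = 23.7·0.893 = 21.16 mg/L.

21.2 mg/L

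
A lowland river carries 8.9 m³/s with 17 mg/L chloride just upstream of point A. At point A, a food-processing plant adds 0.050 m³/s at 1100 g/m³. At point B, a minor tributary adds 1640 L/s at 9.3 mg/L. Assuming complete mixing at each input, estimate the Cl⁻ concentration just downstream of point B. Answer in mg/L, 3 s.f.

20.9 mg/L

After input A: C = (8.9·17 + 0.05·1100) / 8.95 = 23.05 mg/L.
1640 L/s = 1.64 m³/s.
After input B: C = (8.95·23.05 + 1.64·9.3) / 10.59 = 20.92 mg/L.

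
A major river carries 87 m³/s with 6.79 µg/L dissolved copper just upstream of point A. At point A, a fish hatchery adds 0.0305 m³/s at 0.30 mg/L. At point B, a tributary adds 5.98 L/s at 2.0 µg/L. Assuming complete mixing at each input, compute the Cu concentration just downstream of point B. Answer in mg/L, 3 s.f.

6.79 µg/L = 0.00679 mg/L.
After input A: C = (87·0.00679 + 0.0305·0.3) / 87.03 = 0.006893 mg/L.
5.98 L/s = 0.00598 m³/s.
2.0 µg/L = 0.002 mg/L.
After input B: C = (87.03·0.006893 + 0.00598·0.002) / 87.04 = 0.006892 mg/L.

0.00689 mg/L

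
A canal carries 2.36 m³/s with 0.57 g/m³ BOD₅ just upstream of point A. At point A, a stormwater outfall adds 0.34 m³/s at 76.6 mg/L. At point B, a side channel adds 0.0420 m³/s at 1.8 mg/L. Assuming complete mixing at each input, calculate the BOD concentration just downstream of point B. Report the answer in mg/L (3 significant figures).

After input A: C = (2.36·0.57 + 0.34·76.6) / 2.7 = 10.14 mg/L.
After input B: C = (2.7·10.14 + 0.042·1.8) / 2.742 = 10.02 mg/L.

10.0 mg/L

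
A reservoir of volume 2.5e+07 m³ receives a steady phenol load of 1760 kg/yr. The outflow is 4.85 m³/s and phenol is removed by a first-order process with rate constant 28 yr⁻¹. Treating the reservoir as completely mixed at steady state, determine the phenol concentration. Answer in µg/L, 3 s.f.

Outflow Q = 4.85 m³/s × 3.156e+07 s/yr = 1.531e+08 m³/yr.
Steady-state CSTR mass balance: W = Q·C + k·V·C, so C = W/(Q + kV).
Q + kV = 1.531e+08 + 28·2.5e+07 = 8.531e+08 m³/yr.
C = 1760/8.531e+08 = 2.063e-06 kg/m³ = 0.002063 mg/L = 2.063 µg/L.

2.06 µg/L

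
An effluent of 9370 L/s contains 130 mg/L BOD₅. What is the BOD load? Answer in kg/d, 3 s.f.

105000 kg/d

9370 L/s = 9.37 m³/s.
Mass flux = Q·C = 9.37 m³/s × 130 g/m³ = 1218 g/s.
= 1218 g/s × 86.4 = 1.052e+05 kg/d.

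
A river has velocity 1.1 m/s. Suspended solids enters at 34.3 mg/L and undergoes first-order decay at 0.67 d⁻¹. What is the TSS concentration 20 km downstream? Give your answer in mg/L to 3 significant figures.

Travel time t = 20 km / 1.1 m/s = 2e+04/1.1 = 1.818e+04 s = 0.2104 d.
First-order decay: C = 34.3·exp(−0.67·0.2104) = 34.3·0.8685 = 29.79 mg/L.

29.8 mg/L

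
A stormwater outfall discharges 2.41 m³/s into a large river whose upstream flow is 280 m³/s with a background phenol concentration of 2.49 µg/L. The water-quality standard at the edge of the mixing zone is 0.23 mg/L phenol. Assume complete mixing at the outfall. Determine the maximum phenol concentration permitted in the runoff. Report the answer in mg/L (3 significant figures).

2.49 µg/L = 0.00249 mg/L.
Mass balance: 0.23·282.4 = 2.41·Cₑ + 280·0.00249.
Cₑ = (64.95 − 0.6972) / 2.41 = 26.66 mg/L.

26.7 mg/L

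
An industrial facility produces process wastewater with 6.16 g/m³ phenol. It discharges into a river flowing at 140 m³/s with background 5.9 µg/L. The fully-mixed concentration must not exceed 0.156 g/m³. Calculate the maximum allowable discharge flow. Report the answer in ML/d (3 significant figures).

5.9 µg/L = 0.0059 mg/L.
Mass balance at complete mixing: C_std·(Q_w + Q_r) = Q_w·C_e + Q_r·C_b.
Rearranging, Q_w = Q_r·(C_std − C_b)/(C_e − C_std) = 140·(0.156 − 0.0059) / (6.16 − 0.156) = 3.5 m³/s.
= 302.4 ML/d.

302 ML/d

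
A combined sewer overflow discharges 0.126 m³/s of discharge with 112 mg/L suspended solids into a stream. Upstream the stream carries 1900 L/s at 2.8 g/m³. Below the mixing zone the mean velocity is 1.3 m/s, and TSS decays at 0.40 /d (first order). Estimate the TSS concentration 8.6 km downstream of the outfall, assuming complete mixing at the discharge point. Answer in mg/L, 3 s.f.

9.30 mg/L

1900 L/s = 1.9 m³/s.
After complete mixing, C₀ = (0.126·112 + 1.9·2.8) / 2.026 = 9.591 mg/L.
Travel time t = 8600 m / 1.3 m/s = 6615 s = 0.07657 d.
C = 9.591·exp(−0.40·0.07657) = 9.591·0.9698 = 9.302 mg/L.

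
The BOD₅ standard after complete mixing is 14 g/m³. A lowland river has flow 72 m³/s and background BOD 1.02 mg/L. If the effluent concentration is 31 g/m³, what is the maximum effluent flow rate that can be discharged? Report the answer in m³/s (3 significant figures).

55.0 m³/s

Mass balance at complete mixing: C_std·(Q_w + Q_r) = Q_w·C_e + Q_r·C_b.
Rearranging, Q_w = Q_r·(C_std − C_b)/(C_e − C_std) = 72·(14 − 1.02) / (31 − 14) = 54.97 m³/s.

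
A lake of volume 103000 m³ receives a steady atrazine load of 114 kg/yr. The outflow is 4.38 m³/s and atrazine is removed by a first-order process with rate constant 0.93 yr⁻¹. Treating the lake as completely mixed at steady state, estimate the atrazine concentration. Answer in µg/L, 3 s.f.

0.824 µg/L

Outflow Q = 4.38 m³/s × 3.156e+07 s/yr = 1.382e+08 m³/yr.
Steady-state CSTR mass balance: W = Q·C + k·V·C, so C = W/(Q + kV).
Q + kV = 1.382e+08 + 0.93·103000 = 1.383e+08 m³/yr.
C = 114/1.383e+08 = 8.242e-07 kg/m³ = 0.0008242 mg/L = 0.8242 µg/L.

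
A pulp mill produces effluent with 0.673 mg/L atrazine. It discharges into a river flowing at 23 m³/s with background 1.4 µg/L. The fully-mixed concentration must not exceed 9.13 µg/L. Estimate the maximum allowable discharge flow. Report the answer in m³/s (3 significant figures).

1.4 µg/L = 0.0014 mg/L.
9.13 µg/L = 0.00913 mg/L.
Mass balance at complete mixing: C_std·(Q_w + Q_r) = Q_w·C_e + Q_r·C_b.
Rearranging, Q_w = Q_r·(C_std − C_b)/(C_e − C_std) = 23·(0.00913 − 0.0014) / (0.673 − 0.00913) = 0.2678 m³/s.

0.268 m³/s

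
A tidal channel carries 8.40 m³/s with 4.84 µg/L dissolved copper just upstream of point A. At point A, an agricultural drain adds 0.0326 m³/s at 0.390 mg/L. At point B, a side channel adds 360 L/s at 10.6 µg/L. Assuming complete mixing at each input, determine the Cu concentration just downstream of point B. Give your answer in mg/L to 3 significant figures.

0.00650 mg/L

4.84 µg/L = 0.00484 mg/L.
After input A: C = (8.4·0.00484 + 0.0326·0.39) / 8.433 = 0.006329 mg/L.
360 L/s = 0.36 m³/s.
10.6 µg/L = 0.0106 mg/L.
After input B: C = (8.433·0.006329 + 0.36·0.0106) / 8.793 = 0.006504 mg/L.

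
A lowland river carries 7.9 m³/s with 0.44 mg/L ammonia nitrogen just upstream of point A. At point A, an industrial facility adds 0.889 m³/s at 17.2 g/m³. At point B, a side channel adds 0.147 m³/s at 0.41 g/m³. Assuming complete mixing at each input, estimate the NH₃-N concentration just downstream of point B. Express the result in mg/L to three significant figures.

2.11 mg/L

After input A: C = (7.9·0.44 + 0.889·17.2) / 8.789 = 2.135 mg/L.
After input B: C = (8.789·2.135 + 0.147·0.41) / 8.936 = 2.107 mg/L.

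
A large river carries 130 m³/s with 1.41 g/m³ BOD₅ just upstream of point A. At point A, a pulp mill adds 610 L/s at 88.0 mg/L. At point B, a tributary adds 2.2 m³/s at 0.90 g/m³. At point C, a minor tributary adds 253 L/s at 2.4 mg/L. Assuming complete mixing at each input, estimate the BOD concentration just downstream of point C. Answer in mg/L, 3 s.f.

610 L/s = 0.61 m³/s.
After input A: C = (130·1.41 + 0.61·88) / 130.6 = 1.814 mg/L.
After input B: C = (130.6·1.814 + 2.2·0.9) / 132.8 = 1.799 mg/L.
253 L/s = 0.253 m³/s.
After input C: C = (132.8·1.799 + 0.253·2.4) / 133.1 = 1.8 mg/L.

1.80 mg/L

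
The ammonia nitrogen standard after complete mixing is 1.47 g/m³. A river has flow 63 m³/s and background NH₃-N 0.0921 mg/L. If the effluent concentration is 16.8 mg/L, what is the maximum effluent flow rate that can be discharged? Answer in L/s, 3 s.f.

Mass balance at complete mixing: C_std·(Q_w + Q_r) = Q_w·C_e + Q_r·C_b.
Rearranging, Q_w = Q_r·(C_std − C_b)/(C_e − C_std) = 63·(1.47 − 0.0921) / (16.8 − 1.47) = 5.663 m³/s.
= 5663 L/s.

5660 L/s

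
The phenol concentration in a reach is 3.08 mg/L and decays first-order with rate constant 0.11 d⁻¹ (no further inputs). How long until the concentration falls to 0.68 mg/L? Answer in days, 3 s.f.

13.7 d

t = ln(C₀/C)/k = ln(3.08/0.68)/0.11 = 1.511/0.11 = 13.73 d.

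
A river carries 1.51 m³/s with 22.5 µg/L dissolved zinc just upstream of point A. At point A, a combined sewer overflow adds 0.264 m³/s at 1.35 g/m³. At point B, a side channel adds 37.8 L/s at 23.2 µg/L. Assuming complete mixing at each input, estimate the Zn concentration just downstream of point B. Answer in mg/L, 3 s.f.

22.5 µg/L = 0.0225 mg/L.
After input A: C = (1.51·0.0225 + 0.264·1.35) / 1.774 = 0.2201 mg/L.
37.8 L/s = 0.0378 m³/s.
23.2 µg/L = 0.0232 mg/L.
After input B: C = (1.774·0.2201 + 0.0378·0.0232) / 1.812 = 0.2159 mg/L.

0.216 mg/L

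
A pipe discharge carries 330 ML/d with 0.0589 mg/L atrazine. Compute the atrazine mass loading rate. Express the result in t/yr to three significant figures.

7.10 t/yr

330 ML/d = 3.819 m³/s.
Mass flux = Q·C = 3.819 m³/s × 0.0589 g/m³ = 0.225 g/s.
= 0.225 g/s × 31.56 = 7.099 t/yr.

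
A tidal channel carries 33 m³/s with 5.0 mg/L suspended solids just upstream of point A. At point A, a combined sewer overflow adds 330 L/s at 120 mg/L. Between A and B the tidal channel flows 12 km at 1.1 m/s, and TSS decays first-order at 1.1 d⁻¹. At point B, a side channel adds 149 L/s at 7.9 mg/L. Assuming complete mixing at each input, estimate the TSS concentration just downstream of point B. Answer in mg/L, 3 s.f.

5.35 mg/L

330 L/s = 0.33 m³/s.
After input A: C = (33·5 + 0.33·120) / 33.33 = 6.139 mg/L.
Over the 12 km reach to input B (t = 1.091e+04 s = 0.1263 d), decay gives C = 6.139·exp(−1.1·0.1263) = 5.343 mg/L.
149 L/s = 0.149 m³/s.
After input B: C = (33.33·5.343 + 0.149·7.9) / 33.48 = 5.354 mg/L.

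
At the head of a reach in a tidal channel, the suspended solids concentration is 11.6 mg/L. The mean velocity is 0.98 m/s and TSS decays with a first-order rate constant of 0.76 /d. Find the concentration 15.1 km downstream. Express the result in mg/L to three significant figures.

10.1 mg/L

Travel time t = 15.1 km / 0.98 m/s = 1.51e+04/0.98 = 1.541e+04 s = 0.1783 d.
First-order decay: C = 11.6·exp(−0.76·0.1783) = 11.6·0.8732 = 10.13 mg/L.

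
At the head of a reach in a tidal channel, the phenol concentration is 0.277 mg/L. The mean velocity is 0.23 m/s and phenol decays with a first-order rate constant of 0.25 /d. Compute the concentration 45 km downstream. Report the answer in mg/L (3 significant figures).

0.157 mg/L

Travel time t = 45 km / 0.23 m/s = 4.5e+04/0.23 = 1.957e+05 s = 2.264 d.
First-order decay: C = 0.277·exp(−0.25·2.264) = 0.277·0.5677 = 0.1573 mg/L.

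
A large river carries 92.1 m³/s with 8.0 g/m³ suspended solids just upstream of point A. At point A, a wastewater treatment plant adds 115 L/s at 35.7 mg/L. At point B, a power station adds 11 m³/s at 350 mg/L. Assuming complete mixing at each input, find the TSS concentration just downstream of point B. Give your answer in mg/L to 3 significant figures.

115 L/s = 0.115 m³/s.
After input A: C = (92.1·8 + 0.115·35.7) / 92.21 = 8.035 mg/L.
After input B: C = (92.21·8.035 + 11·350) / 103.2 = 44.48 mg/L.

44.5 mg/L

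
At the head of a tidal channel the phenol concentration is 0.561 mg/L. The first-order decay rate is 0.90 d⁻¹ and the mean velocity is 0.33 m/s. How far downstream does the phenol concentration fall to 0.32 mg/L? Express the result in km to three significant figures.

From C = C₀·e^(−kt), t = ln(C₀/C)/k = ln(0.561/0.32)/0.90 = 0.5614/0.90 = 0.6238 d.
Distance = v·t = 0.33 m/s × 5.389e+04 s = 1.779e+04 m = 17.79 km.

17.8 km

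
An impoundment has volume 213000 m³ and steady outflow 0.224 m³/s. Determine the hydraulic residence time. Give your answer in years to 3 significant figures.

Q = 0.224 m³/s × 3.156e+07 s/yr = 7.069e+06 m³/yr.
Hydraulic residence time τ = V/Q = 213000/7.069e+06 = 0.03013 yr.

0.0301 yr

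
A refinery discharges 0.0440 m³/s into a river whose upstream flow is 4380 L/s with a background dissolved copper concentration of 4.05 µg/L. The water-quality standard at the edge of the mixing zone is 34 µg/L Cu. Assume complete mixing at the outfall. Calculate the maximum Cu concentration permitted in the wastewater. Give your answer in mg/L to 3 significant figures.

4380 L/s = 4.38 m³/s.
4.05 µg/L = 0.00405 mg/L.
34 µg/L = 0.034 mg/L.
Mass balance: 0.034·4.424 = 0.044·Cₑ + 4.38·0.00405.
Cₑ = (0.1504 − 0.01774) / 0.044 = 3.015 mg/L.

3.02 mg/L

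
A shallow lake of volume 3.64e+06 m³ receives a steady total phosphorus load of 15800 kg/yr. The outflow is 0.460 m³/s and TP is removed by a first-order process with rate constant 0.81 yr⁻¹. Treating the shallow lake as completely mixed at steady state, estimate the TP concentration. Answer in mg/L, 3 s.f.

0.905 mg/L

Outflow Q = 0.460 m³/s × 3.156e+07 s/yr = 1.452e+07 m³/yr.
Steady-state CSTR mass balance: W = Q·C + k·V·C, so C = W/(Q + kV).
Q + kV = 1.452e+07 + 0.81·3.64e+06 = 1.746e+07 m³/yr.
C = 15800/1.746e+07 = 0.0009047 kg/m³ = 0.9047 mg/L.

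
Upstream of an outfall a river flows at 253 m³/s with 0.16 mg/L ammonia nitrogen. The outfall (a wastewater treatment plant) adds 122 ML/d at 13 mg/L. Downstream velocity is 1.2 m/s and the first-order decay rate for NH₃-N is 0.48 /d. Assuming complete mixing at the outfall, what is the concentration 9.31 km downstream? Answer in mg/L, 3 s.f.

122 ML/d = 1.412 m³/s.
After complete mixing, C₀ = (1.412·13 + 253·0.16) / 254.4 = 0.2313 mg/L.
Travel time t = 9310 m / 1.2 m/s = 7758 s = 0.0898 d.
C = 0.2313·exp(−0.48·0.0898) = 0.2313·0.9578 = 0.2215 mg/L.

0.222 mg/L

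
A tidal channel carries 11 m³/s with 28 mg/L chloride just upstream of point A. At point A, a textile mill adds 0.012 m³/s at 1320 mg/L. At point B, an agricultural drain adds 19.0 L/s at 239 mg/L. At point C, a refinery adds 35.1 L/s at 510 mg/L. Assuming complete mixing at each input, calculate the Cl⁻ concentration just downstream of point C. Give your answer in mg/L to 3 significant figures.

31.3 mg/L

After input A: C = (11·28 + 0.012·1320) / 11.01 = 29.41 mg/L.
19.0 L/s = 0.019 m³/s.
After input B: C = (11.01·29.41 + 0.019·239) / 11.03 = 29.77 mg/L.
35.1 L/s = 0.0351 m³/s.
After input C: C = (11.03·29.77 + 0.0351·510) / 11.07 = 31.29 mg/L.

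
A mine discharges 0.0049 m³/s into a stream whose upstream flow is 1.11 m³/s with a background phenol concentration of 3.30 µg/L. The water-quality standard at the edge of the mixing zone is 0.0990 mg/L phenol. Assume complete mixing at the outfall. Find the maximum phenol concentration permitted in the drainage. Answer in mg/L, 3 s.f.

3.30 µg/L = 0.0033 mg/L.
Mass balance: 0.099·1.115 = 0.0049·Cₑ + 1.11·0.0033.
Cₑ = (0.1104 − 0.003663) / 0.0049 = 21.78 mg/L.

21.8 mg/L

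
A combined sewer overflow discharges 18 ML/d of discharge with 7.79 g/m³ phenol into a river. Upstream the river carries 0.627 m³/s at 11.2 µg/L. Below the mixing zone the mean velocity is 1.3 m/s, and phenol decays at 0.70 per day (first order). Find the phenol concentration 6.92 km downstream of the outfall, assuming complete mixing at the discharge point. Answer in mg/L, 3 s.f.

1.87 mg/L

18 ML/d = 0.2083 m³/s.
11.2 µg/L = 0.0112 mg/L.
After complete mixing, C₀ = (0.2083·7.79 + 0.627·0.0112) / 0.8353 = 1.951 mg/L.
Travel time t = 6920 m / 1.3 m/s = 5323 s = 0.06161 d.
C = 1.951·exp(−0.70·0.06161) = 1.951·0.9578 = 1.869 mg/L.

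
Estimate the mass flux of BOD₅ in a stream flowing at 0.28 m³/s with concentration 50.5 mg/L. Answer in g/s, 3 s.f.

14.1 g/s

Mass flux = Q·C = 0.28 m³/s × 50.5 g/m³ = 14.14 g/s.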